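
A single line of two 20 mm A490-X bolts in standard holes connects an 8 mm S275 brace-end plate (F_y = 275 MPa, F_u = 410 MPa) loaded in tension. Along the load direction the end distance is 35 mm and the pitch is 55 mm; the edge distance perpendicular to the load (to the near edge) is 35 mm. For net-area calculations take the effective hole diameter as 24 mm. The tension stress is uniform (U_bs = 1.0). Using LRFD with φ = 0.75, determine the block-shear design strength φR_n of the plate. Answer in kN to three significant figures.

136 kN

Shear plane L_v = 35 + 1·55 = 90 mm; A_gv = 90 × 8 = 720 mm².
A_nv = (90 − 1.5·24) × 8 = 432 mm².
A_nt = (35 − 0.5·24) × 8 = 184 mm².
0.6 F_u A_nv = 106.3 kN; 0.6 F_y A_gv = 118.8 kN → shear rupture governs the shear term.
R_n = 106.3 + 1.0 × 410 × 184 / 1000 = 181.7 kN.
Design strength φR_n = 0.75 × 181.7 = 136 kN.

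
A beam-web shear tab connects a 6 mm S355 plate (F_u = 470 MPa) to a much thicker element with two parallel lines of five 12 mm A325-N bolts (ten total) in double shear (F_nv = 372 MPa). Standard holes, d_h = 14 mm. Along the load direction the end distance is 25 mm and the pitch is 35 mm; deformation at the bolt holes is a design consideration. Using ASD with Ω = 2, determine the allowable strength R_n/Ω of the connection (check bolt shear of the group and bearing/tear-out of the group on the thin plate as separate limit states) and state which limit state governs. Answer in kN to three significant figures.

Bolt shear: A_b = π·12²/4 = 113.1 mm²; R_n = 372 × 113.1 × 10 × 2 / 1000 = 841.4 kN → 841.4 / 2 = 421 kN.
Bearing (1.2 l_c t F_u ≤ 2.4 d t F_u): upper limit = 2.4·12·6·470 / 1000 = 81.22 kN.
  Edge l_c = 25 − 14/2 = 18 → r_n = 60.91 kN; interior l_c = 35 − 14 = 21 → r_n = 71.06 kN.
  R_n,bearing = 2·60.91 + 8·71.06 = 690.3 kN → 690.3 / 2 = 345 kN.
Bearing governs: 345 kN.

345 kN (bearing governs)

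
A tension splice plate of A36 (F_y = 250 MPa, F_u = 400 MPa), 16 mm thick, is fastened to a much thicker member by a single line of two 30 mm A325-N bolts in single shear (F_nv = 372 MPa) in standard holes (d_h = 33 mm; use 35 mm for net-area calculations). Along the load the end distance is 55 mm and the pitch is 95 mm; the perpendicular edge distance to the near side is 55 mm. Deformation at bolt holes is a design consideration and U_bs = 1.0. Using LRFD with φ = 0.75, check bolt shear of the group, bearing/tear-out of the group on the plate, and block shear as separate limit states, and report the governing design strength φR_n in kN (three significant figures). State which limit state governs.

Bolt shear: A_b = π·30²/4 = 706.9 mm²; R_n = 372 × 706.9 × 2 × 1 / 1000 = 525.9 kN → 0.75 × 525.9 = 394 kN.
Bearing: edge l_c = 38.5, r_n = 295.7 kN; interior l_c = 62, r_n = 460.8 kN; R_n = 295.7 + 1·460.8 = 756.5 kN → 567 kN.
Block shear: A_gv = 2400, A_nv = 1560, A_nt = 600 mm²; R_n = min(0.6F_uA_nv, 0.6F_yA_gv) + U_bs·F_u·A_nt = 600 kN → 450 kN.
Bolt shear governs: 394 kN.

394 kN (bolt shear governs)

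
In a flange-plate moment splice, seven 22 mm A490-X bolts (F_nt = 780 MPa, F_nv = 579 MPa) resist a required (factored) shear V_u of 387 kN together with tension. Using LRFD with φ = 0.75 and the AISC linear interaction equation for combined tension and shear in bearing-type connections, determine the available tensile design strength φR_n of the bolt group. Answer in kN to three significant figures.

A_b = π·22²/4 = 380.1 mm²; f_rv = 387 × 1000 / (7 × 380.1) = 145.4 MPa.
F'_nt = 1.3 F_nt − (F_nt / φF_nv) f_rv = 1.3·780 − (780/(0.75·579))·145.4 = 752.8 MPa, capped at F_nt → F'_nt = 752.8 MPa.
R_n = F'_nt · A_b · n = 752.8 × 380.1 × 7 / 1000 = 2003 kN.
Design strength φR_n = 0.75 × 2003 = 1500 kN.

1500 kN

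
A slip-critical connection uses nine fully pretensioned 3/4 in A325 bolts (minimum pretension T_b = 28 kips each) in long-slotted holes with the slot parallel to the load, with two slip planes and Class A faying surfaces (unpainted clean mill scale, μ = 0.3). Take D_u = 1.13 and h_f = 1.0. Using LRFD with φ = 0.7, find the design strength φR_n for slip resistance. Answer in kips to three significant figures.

R_n = μ · D_u · h_f · T_b · n_s · n_b = 0.3 × 1.13 × 1.0 × 28 × 2 × 9 = 170.9 kips.
Design strength φR_n = 0.7 × 170.9 = 120 kips.

120 kips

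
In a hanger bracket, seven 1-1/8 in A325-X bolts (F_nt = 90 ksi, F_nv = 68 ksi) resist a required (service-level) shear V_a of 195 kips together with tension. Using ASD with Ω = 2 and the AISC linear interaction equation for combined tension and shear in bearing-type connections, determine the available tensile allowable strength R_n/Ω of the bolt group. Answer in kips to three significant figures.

A_b = π·1.125²/4 = 0.994 in²; f_rv = 195 / (7 × 0.994) = 28.02 ksi.
F'_nt = 1.3 F_nt − (Ω F_nt / F_nv) f_rv = 1.3·90 − (2·90/68)·28.02 = 42.82 ksi, capped at F_nt → F'_nt = 42.82 ksi.
R_n = F'_nt · A_b · n = 42.82 × 0.994 × 7 = 297.9 kips.
Allowable strength R_n/Ω = 297.9 / 2 = 149 kips.

149 kips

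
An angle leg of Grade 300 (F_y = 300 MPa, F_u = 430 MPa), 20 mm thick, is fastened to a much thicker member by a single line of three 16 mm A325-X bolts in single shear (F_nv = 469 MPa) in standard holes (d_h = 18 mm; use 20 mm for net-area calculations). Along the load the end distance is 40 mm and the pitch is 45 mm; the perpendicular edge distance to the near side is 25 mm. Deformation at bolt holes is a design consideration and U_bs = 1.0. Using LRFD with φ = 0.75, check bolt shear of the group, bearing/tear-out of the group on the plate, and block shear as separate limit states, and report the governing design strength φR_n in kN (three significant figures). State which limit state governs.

Bolt shear: A_b = π·16²/4 = 201.1 mm²; R_n = 469 × 201.1 × 3 × 1 / 1000 = 282.9 kN → 0.75 × 282.9 = 212 kN.
Bearing: edge l_c = 31, r_n = 319.9 kN; interior l_c = 27, r_n = 278.6 kN; R_n = 319.9 + 2·278.6 = 877.2 kN → 658 kN.
Block shear: A_gv = 2600, A_nv = 1600, A_nt = 300 mm²; R_n = min(0.6F_uA_nv, 0.6F_yA_gv) + U_bs·F_u·A_nt = 541.8 kN → 406 kN.
Bolt shear governs: 212 kN.

212 kN (bolt shear governs)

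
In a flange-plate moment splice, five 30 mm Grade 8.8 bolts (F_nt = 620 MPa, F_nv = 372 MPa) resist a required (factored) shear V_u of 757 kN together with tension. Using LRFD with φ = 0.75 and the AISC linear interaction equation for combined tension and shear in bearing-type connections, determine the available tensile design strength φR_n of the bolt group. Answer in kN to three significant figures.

A_b = π·30²/4 = 706.9 mm²; f_rv = 757 × 1000 / (5 × 706.9) = 214.2 MPa.
F'_nt = 1.3 F_nt − (F_nt / φF_nv) f_rv = 1.3·620 − (620/(0.75·372))·214.2 = 330 MPa, capped at F_nt → F'_nt = 330 MPa.
R_n = F'_nt · A_b · n = 330 × 706.9 × 5 / 1000 = 1166 kN.
Design strength φR_n = 0.75 × 1166 = 875 kN.

875 kN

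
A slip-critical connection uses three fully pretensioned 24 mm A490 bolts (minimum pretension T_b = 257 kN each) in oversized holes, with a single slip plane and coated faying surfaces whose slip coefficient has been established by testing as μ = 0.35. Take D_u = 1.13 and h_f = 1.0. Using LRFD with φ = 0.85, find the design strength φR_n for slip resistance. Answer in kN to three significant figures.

259 kN

R_n = μ · D_u · h_f · T_b · n_s · n_b = 0.35 × 1.13 × 1.0 × 257 × 1 × 3 = 304.9 kN.
Design strength φR_n = 0.85 × 304.9 = 259 kN.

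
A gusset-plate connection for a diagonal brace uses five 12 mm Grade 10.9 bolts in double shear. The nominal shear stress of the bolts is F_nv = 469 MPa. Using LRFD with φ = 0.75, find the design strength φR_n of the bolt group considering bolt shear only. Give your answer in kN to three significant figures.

398 kN

A_b = π × 12² / 4 = 113.1 mm².
R_n = F_nv · A_b · n · n_s = 469 × 113.1 × 5 × 2 / 1000 = 530.4 kN.
Design strength φR_n = 0.75 × 530.4 = 398 kN.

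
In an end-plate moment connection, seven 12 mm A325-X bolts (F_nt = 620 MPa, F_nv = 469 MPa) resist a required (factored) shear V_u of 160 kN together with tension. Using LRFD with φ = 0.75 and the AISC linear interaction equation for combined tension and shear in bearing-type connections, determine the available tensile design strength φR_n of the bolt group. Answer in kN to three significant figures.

267 kN

A_b = π·12²/4 = 113.1 mm²; f_rv = 160 × 1000 / (7 × 113.1) = 202.1 MPa.
F'_nt = 1.3 F_nt − (F_nt / φF_nv) f_rv = 1.3·620 − (620/(0.75·469))·202.1 = 449.8 MPa, capped at F_nt → F'_nt = 449.8 MPa.
R_n = F'_nt · A_b · n = 449.8 × 113.1 × 7 / 1000 = 356.1 kN.
Design strength φR_n = 0.75 × 356.1 = 267 kN.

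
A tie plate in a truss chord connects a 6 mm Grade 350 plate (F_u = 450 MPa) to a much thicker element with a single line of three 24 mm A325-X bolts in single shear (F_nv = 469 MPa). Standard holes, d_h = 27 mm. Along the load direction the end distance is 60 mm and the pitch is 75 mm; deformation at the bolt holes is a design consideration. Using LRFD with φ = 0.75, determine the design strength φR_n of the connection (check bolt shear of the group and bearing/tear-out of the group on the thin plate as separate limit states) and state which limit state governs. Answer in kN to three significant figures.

346 kN (bearing governs)

Bolt shear: A_b = π·24²/4 = 452.4 mm²; R_n = 469 × 452.4 × 3 × 1 / 1000 = 636.5 kN → 0.75 × 636.5 = 477 kN.
Bearing (1.2 l_c t F_u ≤ 2.4 d t F_u): upper limit = 2.4·24·6·450 / 1000 = 155.5 kN.
  Edge l_c = 60 − 27/2 = 46.5 → r_n = 150.7 kN; interior l_c = 75 − 27 = 48 → r_n = 155.5 kN.
  R_n,bearing = 1·150.7 + 2·155.5 = 461.7 kN → 0.75 × 461.7 = 346 kN.
Bearing governs: 346 kN.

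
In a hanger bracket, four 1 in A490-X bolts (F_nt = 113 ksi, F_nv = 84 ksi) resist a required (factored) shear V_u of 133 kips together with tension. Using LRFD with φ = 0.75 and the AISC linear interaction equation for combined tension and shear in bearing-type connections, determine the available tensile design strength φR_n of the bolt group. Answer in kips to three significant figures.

A_b = π·1²/4 = 0.7854 in²; f_rv = 133 / (4 × 0.7854) = 42.34 ksi.
F'_nt = 1.3 F_nt − (F_nt / φF_nv) f_rv = 1.3·113 − (113/(0.75·84))·42.34 = 70.97 ksi, capped at F_nt → F'_nt = 70.97 ksi.
R_n = F'_nt · A_b · n = 70.97 × 0.7854 × 4 = 222.9 kips.
Design strength φR_n = 0.75 × 222.9 = 167 kips.

167 kips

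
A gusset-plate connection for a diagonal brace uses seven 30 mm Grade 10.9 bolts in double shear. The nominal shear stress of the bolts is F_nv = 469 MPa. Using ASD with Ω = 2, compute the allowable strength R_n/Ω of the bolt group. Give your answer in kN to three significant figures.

A_b = π × 30² / 4 = 706.9 mm².
R_n = F_nv · A_b · n · n_s = 469 × 706.9 × 7 × 2 / 1000 = 4641 kN.
Allowable strength R_n/Ω = 4641 / 2 = 2320 kN.

2320 kN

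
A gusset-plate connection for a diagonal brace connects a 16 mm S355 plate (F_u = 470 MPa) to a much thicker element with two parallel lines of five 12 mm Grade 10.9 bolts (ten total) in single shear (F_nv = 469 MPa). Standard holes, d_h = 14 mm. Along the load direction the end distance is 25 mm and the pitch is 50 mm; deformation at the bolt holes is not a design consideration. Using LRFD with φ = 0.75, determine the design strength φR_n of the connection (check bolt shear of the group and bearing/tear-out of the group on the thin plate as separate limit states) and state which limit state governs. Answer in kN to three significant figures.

398 kN (bolt shear governs)

Bolt shear: A_b = π·12²/4 = 113.1 mm²; R_n = 469 × 113.1 × 10 × 1 / 1000 = 530.4 kN → 0.75 × 530.4 = 398 kN.
Bearing (1.5 l_c t F_u ≤ 3.0 d t F_u): upper limit = 3.0·12·16·470 / 1000 = 270.7 kN.
  Edge l_c = 25 − 14/2 = 18 → r_n = 203 kN; interior l_c = 50 − 14 = 36 → r_n = 270.7 kN.
  R_n,bearing = 2·203 + 8·270.7 = 2572 kN → 0.75 × 2572 = 1930 kN.
Bolt shear governs: 398 kN.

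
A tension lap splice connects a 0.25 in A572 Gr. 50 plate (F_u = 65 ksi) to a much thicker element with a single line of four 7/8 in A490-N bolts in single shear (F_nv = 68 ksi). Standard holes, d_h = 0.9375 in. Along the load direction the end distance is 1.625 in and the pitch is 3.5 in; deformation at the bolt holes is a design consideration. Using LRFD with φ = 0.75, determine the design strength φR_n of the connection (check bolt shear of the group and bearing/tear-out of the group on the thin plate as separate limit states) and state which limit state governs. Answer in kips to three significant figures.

Bolt shear: A_b = π·0.875²/4 = 0.6013 in²; R_n = 68 × 0.6013 × 4 × 1 = 163.6 kips → 0.75 × 163.6 = 123 kips.
Bearing (1.2 l_c t F_u ≤ 2.4 d t F_u): upper limit = 2.4·0.875·0.25·65 = 34.12 kips.
  Edge l_c = 1.625 − 0.9375/2 = 1.156 → r_n = 22.55 kips; interior l_c = 3.5 − 0.9375 = 2.562 → r_n = 34.12 kips.
  R_n,bearing = 1·22.55 + 3·34.12 = 124.9 kips → 0.75 × 124.9 = 93.7 kips.
Bearing governs: 93.7 kips.

93.7 kips (bearing governs)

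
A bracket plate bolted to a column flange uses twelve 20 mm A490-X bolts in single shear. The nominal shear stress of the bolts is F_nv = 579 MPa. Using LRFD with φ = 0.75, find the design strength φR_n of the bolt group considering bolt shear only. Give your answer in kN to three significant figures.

1640 kN

A_b = π × 20² / 4 = 314.2 mm².
R_n = F_nv · A_b · n · n_s = 579 × 314.2 × 12 × 1 / 1000 = 2183 kN.
Design strength φR_n = 0.75 × 2183 = 1640 kN.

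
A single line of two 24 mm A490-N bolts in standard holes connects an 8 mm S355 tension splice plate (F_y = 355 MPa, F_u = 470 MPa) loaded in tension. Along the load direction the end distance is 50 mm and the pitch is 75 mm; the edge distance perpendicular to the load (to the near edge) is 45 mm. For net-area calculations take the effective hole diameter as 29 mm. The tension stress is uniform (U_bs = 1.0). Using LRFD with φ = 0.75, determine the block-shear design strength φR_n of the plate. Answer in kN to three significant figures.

224 kN

Shear plane L_v = 50 + 1·75 = 125 mm; A_gv = 125 × 8 = 1000 mm².
A_nv = (125 − 1.5·29) × 8 = 652 mm².
A_nt = (45 − 0.5·29) × 8 = 244 mm².
0.6 F_u A_nv = 183.9 kN; 0.6 F_y A_gv = 213 kN → shear rupture governs the shear term.
R_n = 183.9 + 1.0 × 470 × 244 / 1000 = 298.5 kN.
Design strength φR_n = 0.75 × 298.5 = 224 kN.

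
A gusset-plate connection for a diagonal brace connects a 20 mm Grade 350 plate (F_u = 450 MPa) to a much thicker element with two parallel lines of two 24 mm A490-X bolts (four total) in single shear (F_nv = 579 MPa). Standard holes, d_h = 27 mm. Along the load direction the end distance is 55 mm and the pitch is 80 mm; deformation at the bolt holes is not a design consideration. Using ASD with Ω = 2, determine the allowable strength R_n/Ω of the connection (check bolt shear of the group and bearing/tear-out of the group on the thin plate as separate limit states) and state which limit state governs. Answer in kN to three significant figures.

Bolt shear: A_b = π·24²/4 = 452.4 mm²; R_n = 579 × 452.4 × 4 × 1 / 1000 = 1048 kN → 1048 / 2 = 524 kN.
Bearing (1.5 l_c t F_u ≤ 3.0 d t F_u): upper limit = 3.0·24·20·450 / 1000 = 648 kN.
  Edge l_c = 55 − 27/2 = 41.5 → r_n = 560.2 kN; interior l_c = 80 − 27 = 53 → r_n = 648 kN.
  R_n,bearing = 2·560.2 + 2·648 = 2416 kN → 2416 / 2 = 1210 kN.
Bolt shear governs: 524 kN.

524 kN (bolt shear governs)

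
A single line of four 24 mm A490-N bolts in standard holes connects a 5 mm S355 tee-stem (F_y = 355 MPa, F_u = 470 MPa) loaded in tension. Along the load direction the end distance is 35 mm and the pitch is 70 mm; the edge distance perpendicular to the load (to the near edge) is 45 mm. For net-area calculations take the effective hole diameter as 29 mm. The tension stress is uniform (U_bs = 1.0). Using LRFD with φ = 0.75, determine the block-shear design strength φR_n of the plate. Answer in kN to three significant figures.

206 kN

Shear plane L_v = 35 + 3·70 = 245 mm; A_gv = 245 × 5 = 1225 mm².
A_nv = (245 − 3.5·29) × 5 = 717.5 mm².
A_nt = (45 − 0.5·29) × 5 = 152.5 mm².
0.6 F_u A_nv = 202.3 kN; 0.6 F_y A_gv = 260.9 kN → shear rupture governs the shear term.
R_n = 202.3 + 1.0 × 470 × 152.5 / 1000 = 274 kN.
Design strength φR_n = 0.75 × 274 = 206 kN.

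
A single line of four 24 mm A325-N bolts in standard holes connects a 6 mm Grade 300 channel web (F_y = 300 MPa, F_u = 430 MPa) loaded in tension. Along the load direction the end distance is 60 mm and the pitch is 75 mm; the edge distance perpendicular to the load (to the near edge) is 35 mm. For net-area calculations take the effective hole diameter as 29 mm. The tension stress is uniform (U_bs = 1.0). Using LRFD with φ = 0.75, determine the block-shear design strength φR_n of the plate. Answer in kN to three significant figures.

Shear plane L_v = 60 + 3·75 = 285 mm; A_gv = 285 × 6 = 1710 mm².
A_nv = (285 − 3.5·29) × 6 = 1101 mm².
A_nt = (35 − 0.5·29) × 6 = 123 mm².
0.6 F_u A_nv = 284.1 kN; 0.6 F_y A_gv = 307.8 kN → shear rupture governs the shear term.
R_n = 284.1 + 1.0 × 430 × 123 / 1000 = 336.9 kN.
Design strength φR_n = 0.75 × 336.9 = 253 kN.

253 kN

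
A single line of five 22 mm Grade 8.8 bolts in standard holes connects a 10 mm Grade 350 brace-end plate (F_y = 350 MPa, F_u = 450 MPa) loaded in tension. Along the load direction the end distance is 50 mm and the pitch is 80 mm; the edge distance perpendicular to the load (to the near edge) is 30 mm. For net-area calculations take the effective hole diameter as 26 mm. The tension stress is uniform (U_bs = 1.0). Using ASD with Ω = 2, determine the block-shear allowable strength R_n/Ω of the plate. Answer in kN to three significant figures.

380 kN

Shear plane L_v = 50 + 4·80 = 370 mm; A_gv = 370 × 10 = 3700 mm².
A_nv = (370 − 4.5·26) × 10 = 2530 mm².
A_nt = (30 − 0.5·26) × 10 = 170 mm².
0.6 F_u A_nv = 683.1 kN; 0.6 F_y A_gv = 777 kN → shear rupture governs the shear term.
R_n = 683.1 + 1.0 × 450 × 170 / 1000 = 759.6 kN.
Allowable strength R_n/Ω = 759.6 / 2 = 380 kN.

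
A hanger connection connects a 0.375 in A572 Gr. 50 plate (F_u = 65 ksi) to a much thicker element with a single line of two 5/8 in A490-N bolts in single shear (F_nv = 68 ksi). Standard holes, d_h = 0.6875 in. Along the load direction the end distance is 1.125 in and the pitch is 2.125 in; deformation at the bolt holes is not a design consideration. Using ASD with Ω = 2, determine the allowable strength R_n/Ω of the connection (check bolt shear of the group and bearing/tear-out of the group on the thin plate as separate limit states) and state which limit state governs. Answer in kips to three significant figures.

20.9 kips (bolt shear governs)

Bolt shear: A_b = π·0.625²/4 = 0.3068 in²; R_n = 68 × 0.3068 × 2 × 1 = 41.72 kips → 41.72 / 2 = 20.9 kips.
Bearing (1.5 l_c t F_u ≤ 3.0 d t F_u): upper limit = 3.0·0.625·0.375·65 = 45.7 kips.
  Edge l_c = 1.125 − 0.6875/2 = 0.7812 → r_n = 28.56 kips; interior l_c = 2.125 − 0.6875 = 1.438 → r_n = 45.7 kips.
  R_n,bearing = 1·28.56 + 1·45.7 = 74.27 kips → 74.27 / 2 = 37.1 kips.
Bolt shear governs: 20.9 kips.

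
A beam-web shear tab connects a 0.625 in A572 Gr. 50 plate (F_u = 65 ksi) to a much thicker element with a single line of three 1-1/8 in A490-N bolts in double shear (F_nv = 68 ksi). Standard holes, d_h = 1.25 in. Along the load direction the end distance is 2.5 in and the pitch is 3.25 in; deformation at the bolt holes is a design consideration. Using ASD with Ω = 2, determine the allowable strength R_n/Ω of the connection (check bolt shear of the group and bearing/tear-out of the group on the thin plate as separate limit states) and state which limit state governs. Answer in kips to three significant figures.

Bolt shear: A_b = π·1.125²/4 = 0.994 in²; R_n = 68 × 0.994 × 3 × 2 = 405.6 kips → 405.6 / 2 = 203 kips.
Bearing (1.2 l_c t F_u ≤ 2.4 d t F_u): upper limit = 2.4·1.125·0.625·65 = 109.7 kips.
  Edge l_c = 2.5 − 1.25/2 = 1.875 → r_n = 91.41 kips; interior l_c = 3.25 − 1.25 = 2 → r_n = 97.5 kips.
  R_n,bearing = 1·91.41 + 2·97.5 = 286.4 kips → 286.4 / 2 = 143 kips.
Bearing governs: 143 kips.

143 kips (bearing governs)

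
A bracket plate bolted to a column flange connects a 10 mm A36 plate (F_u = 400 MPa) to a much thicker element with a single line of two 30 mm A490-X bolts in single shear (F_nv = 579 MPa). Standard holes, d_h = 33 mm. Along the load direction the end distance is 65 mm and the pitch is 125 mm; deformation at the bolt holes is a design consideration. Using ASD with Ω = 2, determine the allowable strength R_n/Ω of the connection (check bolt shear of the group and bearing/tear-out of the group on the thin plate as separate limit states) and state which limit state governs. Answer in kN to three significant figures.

260 kN (bearing governs)

Bolt shear: A_b = π·30²/4 = 706.9 mm²; R_n = 579 × 706.9 × 2 × 1 / 1000 = 818.5 kN → 818.5 / 2 = 409 kN.
Bearing (1.2 l_c t F_u ≤ 2.4 d t F_u): upper limit = 2.4·30·10·400 / 1000 = 288 kN.
  Edge l_c = 65 − 33/2 = 48.5 → r_n = 232.8 kN; interior l_c = 125 − 33 = 92 → r_n = 288 kN.
  R_n,bearing = 1·232.8 + 1·288 = 520.8 kN → 520.8 / 2 = 260 kN.
Bearing governs: 260 kN.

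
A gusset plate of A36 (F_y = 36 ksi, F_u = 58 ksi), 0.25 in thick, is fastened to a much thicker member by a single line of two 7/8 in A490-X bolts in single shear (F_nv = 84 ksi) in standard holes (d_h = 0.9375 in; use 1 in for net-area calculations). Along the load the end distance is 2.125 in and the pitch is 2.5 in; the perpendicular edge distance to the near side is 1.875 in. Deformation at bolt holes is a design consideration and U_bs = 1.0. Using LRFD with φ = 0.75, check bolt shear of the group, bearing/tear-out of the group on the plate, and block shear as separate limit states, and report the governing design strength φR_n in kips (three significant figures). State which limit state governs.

33.7 kips (block shear governs)

Bolt shear: A_b = π·0.875²/4 = 0.6013 in²; R_n = 84 × 0.6013 × 2 × 1 = 101 kips → 0.75 × 101 = 75.8 kips.
Bearing: edge l_c = 1.656, r_n = 28.82 kips; interior l_c = 1.562, r_n = 27.19 kips; R_n = 28.82 + 1·27.19 = 56.01 kips → 42 kips.
Block shear: A_gv = 1.156, A_nv = 0.7812, A_nt = 0.3438 in²; R_n = min(0.6F_uA_nv, 0.6F_yA_gv) + U_bs·F_u·A_nt = 44.91 kips → 33.7 kips.
Block shear governs: 33.7 kips.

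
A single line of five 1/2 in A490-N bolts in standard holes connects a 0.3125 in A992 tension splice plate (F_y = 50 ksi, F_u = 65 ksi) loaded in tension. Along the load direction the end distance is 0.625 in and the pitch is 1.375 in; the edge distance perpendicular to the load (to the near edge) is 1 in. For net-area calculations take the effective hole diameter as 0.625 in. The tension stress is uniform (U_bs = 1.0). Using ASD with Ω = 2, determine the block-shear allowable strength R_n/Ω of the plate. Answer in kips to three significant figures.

27.2 kips

Shear plane L_v = 0.625 + 4·1.375 = 6.125 in; A_gv = 6.125 × 0.3125 = 1.914 in².
A_nv = (6.125 − 4.5·0.625) × 0.3125 = 1.035 in².
A_nt = (1 − 0.5·0.625) × 0.3125 = 0.2148 in².
0.6 F_u A_nv = 40.37 kips; 0.6 F_y A_gv = 57.42 kips → shear rupture governs the shear term.
R_n = 40.37 + 1.0 × 65 × 0.2148 = 54.34 kips.
Allowable strength R_n/Ω = 54.34 / 2 = 27.2 kips.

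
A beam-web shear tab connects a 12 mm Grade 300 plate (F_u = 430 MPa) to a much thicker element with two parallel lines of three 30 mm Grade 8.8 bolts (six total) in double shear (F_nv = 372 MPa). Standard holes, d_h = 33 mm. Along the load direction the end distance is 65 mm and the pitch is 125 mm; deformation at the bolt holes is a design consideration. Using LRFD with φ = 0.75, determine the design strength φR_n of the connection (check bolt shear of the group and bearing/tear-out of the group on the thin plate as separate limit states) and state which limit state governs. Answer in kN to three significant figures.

Bolt shear: A_b = π·30²/4 = 706.9 mm²; R_n = 372 × 706.9 × 6 × 2 / 1000 = 3155 kN → 0.75 × 3155 = 2370 kN.
Bearing (1.2 l_c t F_u ≤ 2.4 d t F_u): upper limit = 2.4·30·12·430 / 1000 = 371.5 kN.
  Edge l_c = 65 − 33/2 = 48.5 → r_n = 300.3 kN; interior l_c = 125 − 33 = 92 → r_n = 371.5 kN.
  R_n,bearing = 2·300.3 + 4·371.5 = 2087 kN → 0.75 × 2087 = 1570 kN.
Bearing governs: 1570 kN.

1570 kN (bearing governs)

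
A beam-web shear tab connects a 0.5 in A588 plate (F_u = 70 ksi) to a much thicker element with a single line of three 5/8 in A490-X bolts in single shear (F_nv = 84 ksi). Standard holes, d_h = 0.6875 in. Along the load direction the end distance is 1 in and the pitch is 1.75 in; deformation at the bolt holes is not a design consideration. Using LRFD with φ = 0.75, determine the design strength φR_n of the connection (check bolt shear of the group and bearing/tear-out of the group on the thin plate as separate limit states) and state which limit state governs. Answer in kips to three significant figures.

58 kips (bolt shear governs)

Bolt shear: A_b = π·0.625²/4 = 0.3068 in²; R_n = 84 × 0.3068 × 3 × 1 = 77.31 kips → 0.75 × 77.31 = 58 kips.
Bearing (1.5 l_c t F_u ≤ 3.0 d t F_u): upper limit = 3.0·0.625·0.5·70 = 65.62 kips.
  Edge l_c = 1 − 0.6875/2 = 0.6562 → r_n = 34.45 kips; interior l_c = 1.75 − 0.6875 = 1.062 → r_n = 55.78 kips.
  R_n,bearing = 1·34.45 + 2·55.78 = 146 kips → 0.75 × 146 = 110 kips.
Bolt shear governs: 58 kips.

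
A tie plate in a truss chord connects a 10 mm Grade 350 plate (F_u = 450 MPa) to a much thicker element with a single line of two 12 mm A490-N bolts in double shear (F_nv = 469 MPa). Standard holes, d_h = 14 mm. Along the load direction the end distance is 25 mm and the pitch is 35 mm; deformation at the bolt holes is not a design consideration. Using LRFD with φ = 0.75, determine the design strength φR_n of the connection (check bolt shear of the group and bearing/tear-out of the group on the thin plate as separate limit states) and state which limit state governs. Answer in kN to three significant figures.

Bolt shear: A_b = π·12²/4 = 113.1 mm²; R_n = 469 × 113.1 × 2 × 2 / 1000 = 212.2 kN → 0.75 × 212.2 = 159 kN.
Bearing (1.5 l_c t F_u ≤ 3.0 d t F_u): upper limit = 3.0·12·10·450 / 1000 = 162 kN.
  Edge l_c = 25 − 14/2 = 18 → r_n = 121.5 kN; interior l_c = 35 − 14 = 21 → r_n = 141.8 kN.
  R_n,bearing = 1·121.5 + 1·141.8 = 263.2 kN → 0.75 × 263.2 = 197 kN.
Bolt shear governs: 159 kN.

159 kN (bolt shear governs)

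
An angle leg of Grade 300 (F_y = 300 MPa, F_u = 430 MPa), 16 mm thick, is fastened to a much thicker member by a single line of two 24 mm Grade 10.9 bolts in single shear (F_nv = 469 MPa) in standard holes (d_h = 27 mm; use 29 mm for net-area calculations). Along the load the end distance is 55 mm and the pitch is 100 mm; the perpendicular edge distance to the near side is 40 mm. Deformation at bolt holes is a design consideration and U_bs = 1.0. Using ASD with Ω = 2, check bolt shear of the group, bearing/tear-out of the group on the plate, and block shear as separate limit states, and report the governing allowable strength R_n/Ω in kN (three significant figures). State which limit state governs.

Bolt shear: A_b = π·24²/4 = 452.4 mm²; R_n = 469 × 452.4 × 2 × 1 / 1000 = 424.3 kN → 424.3 / 2 = 212 kN.
Bearing: edge l_c = 41.5, r_n = 342.6 kN; interior l_c = 73, r_n = 396.3 kN; R_n = 342.6 + 1·396.3 = 738.9 kN → 369 kN.
Block shear: A_gv = 2480, A_nv = 1784, A_nt = 408 mm²; R_n = min(0.6F_uA_nv, 0.6F_yA_gv) + U_bs·F_u·A_nt = 621.8 kN → 311 kN.
Bolt shear governs: 212 kN.

212 kN (bolt shear governs)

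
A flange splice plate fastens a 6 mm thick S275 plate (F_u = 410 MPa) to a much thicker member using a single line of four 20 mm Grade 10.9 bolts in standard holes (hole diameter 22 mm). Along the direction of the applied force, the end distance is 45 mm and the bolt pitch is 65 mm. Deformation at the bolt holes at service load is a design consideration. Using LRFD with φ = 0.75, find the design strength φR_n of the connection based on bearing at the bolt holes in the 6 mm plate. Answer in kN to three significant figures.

Per bolt r_n = 1.2 l_c t F_u ≤ 2.4 d t F_u; upper limit = 2.4 × 20 × 6 × 410 / 1000 = 118.1 kN.
Edge bolt: l_c = 45 − 22/2 = 34 mm → 1.2 × 34 × 6 × 410 / 1000 = 100.4 → r_n = 100.4 kN.
Interior bolts: l_c = 65 − 22 = 43 mm → 1.2 × 43 × 6 × 410 / 1000 = 126.9 → r_n = 118.1 kN.
R_n = 1 × 100.4 + 3 × 118.1 = 454.6 kN.
Design strength φR_n = 0.75 × 454.6 = 341 kN.

341 kN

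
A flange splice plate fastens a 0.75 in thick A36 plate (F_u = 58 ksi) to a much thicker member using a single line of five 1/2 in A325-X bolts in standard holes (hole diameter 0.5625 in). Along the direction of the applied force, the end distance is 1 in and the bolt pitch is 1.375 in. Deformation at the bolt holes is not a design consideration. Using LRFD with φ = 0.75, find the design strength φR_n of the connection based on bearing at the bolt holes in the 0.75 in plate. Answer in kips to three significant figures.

Per bolt r_n = 1.5 l_c t F_u ≤ 3.0 d t F_u; upper limit = 3.0 × 0.5 × 0.75 × 58 = 65.25 kips.
Edge bolt: l_c = 1 − 0.5625/2 = 0.7188 in → 1.5 × 0.7188 × 0.75 × 58 = 46.9 → r_n = 46.9 kips.
Interior bolts: l_c = 1.375 − 0.5625 = 0.8125 in → 1.5 × 0.8125 × 0.75 × 58 = 53.02 → r_n = 53.02 kips.
R_n = 1 × 46.9 + 4 × 53.02 = 259 kips.
Design strength φR_n = 0.75 × 259 = 194 kips.

194 kips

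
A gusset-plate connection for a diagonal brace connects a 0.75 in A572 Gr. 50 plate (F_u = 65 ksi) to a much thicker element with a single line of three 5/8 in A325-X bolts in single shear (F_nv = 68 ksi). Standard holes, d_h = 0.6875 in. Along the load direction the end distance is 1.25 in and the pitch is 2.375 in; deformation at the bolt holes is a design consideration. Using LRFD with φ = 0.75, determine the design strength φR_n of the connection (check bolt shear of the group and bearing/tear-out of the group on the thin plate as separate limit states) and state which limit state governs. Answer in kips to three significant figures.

46.9 kips (bolt shear governs)

Bolt shear: A_b = π·0.625²/4 = 0.3068 in²; R_n = 68 × 0.3068 × 3 × 1 = 62.59 kips → 0.75 × 62.59 = 46.9 kips.
Bearing (1.2 l_c t F_u ≤ 2.4 d t F_u): upper limit = 2.4·0.625·0.75·65 = 73.12 kips.
  Edge l_c = 1.25 − 0.6875/2 = 0.9062 → r_n = 53.02 kips; interior l_c = 2.375 − 0.6875 = 1.688 → r_n = 73.12 kips.
  R_n,bearing = 1·53.02 + 2·73.12 = 199.3 kips → 0.75 × 199.3 = 149 kips.
Bolt shear governs: 46.9 kips.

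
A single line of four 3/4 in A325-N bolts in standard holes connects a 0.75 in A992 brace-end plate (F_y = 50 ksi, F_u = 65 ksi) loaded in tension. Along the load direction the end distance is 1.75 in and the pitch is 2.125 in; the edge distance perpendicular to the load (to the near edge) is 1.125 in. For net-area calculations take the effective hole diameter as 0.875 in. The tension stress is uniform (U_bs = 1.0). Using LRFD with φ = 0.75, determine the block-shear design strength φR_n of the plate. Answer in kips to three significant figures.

136 kips

Shear plane L_v = 1.75 + 3·2.125 = 8.125 in; A_gv = 8.125 × 0.75 = 6.094 in².
A_nv = (8.125 − 3.5·0.875) × 0.75 = 3.797 in².
A_nt = (1.125 − 0.5·0.875) × 0.75 = 0.5156 in².
0.6 F_u A_nv = 148.1 kips; 0.6 F_y A_gv = 182.8 kips → shear rupture governs the shear term.
R_n = 148.1 + 1.0 × 65 × 0.5156 = 181.6 kips.
Design strength φR_n = 0.75 × 181.6 = 136 kips.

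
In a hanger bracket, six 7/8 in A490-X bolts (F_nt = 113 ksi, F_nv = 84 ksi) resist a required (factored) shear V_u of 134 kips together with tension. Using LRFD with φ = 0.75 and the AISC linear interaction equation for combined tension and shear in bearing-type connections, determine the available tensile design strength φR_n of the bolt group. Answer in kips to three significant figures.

A_b = π·0.875²/4 = 0.6013 in²; f_rv = 134 / (6 × 0.6013) = 37.14 ksi.
F'_nt = 1.3 F_nt − (F_nt / φF_nv) f_rv = 1.3·113 − (113/(0.75·84))·37.14 = 80.28 ksi, capped at F_nt → F'_nt = 80.28 ksi.
R_n = F'_nt · A_b · n = 80.28 × 0.6013 × 6 = 289.7 kips.
Design strength φR_n = 0.75 × 289.7 = 217 kips.

217 kips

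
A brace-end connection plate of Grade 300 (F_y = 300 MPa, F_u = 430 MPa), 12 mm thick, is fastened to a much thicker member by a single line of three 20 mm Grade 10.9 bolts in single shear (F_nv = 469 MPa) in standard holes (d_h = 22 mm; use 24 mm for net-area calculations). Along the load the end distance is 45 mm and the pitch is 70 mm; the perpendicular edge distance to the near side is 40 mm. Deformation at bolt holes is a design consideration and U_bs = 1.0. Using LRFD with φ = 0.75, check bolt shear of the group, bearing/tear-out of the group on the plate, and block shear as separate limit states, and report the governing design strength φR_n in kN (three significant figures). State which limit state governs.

332 kN (bolt shear governs)

Bolt shear: A_b = π·20²/4 = 314.2 mm²; R_n = 469 × 314.2 × 3 × 1 / 1000 = 442 kN → 0.75 × 442 = 332 kN.
Bearing: edge l_c = 34, r_n = 210.5 kN; interior l_c = 48, r_n = 247.7 kN; R_n = 210.5 + 2·247.7 = 705.9 kN → 529 kN.
Block shear: A_gv = 2220, A_nv = 1500, A_nt = 336 mm²; R_n = min(0.6F_uA_nv, 0.6F_yA_gv) + U_bs·F_u·A_nt = 531.5 kN → 399 kN.
Bolt shear governs: 332 kN.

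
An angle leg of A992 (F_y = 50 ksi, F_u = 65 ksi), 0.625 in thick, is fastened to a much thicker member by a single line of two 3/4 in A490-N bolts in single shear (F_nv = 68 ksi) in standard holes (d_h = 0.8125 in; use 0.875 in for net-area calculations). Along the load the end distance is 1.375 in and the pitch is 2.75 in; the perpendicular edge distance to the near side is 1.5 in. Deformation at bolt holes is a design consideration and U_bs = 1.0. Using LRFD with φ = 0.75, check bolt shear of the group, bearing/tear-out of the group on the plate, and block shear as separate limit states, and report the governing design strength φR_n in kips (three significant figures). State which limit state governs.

Bolt shear: A_b = π·0.75²/4 = 0.4418 in²; R_n = 68 × 0.4418 × 2 × 1 = 60.08 kips → 0.75 × 60.08 = 45.1 kips.
Bearing: edge l_c = 0.9688, r_n = 47.23 kips; interior l_c = 1.938, r_n = 73.12 kips; R_n = 47.23 + 1·73.12 = 120.4 kips → 90.3 kips.
Block shear: A_gv = 2.578, A_nv = 1.758, A_nt = 0.6641 in²; R_n = min(0.6F_uA_nv, 0.6F_yA_gv) + U_bs·F_u·A_nt = 111.7 kips → 83.8 kips.
Bolt shear governs: 45.1 kips.

45.1 kips (bolt shear governs)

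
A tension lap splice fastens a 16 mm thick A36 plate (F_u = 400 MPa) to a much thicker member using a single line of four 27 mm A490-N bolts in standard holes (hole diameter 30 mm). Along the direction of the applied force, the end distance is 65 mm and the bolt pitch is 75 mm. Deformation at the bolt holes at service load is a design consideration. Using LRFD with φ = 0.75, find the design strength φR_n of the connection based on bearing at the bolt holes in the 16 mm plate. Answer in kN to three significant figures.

1070 kN

Per bolt r_n = 1.2 l_c t F_u ≤ 2.4 d t F_u; upper limit = 2.4 × 27 × 16 × 400 / 1000 = 414.7 kN.
Edge bolt: l_c = 65 − 30/2 = 50 mm → 1.2 × 50 × 16 × 400 / 1000 = 384 → r_n = 384 kN.
Interior bolts: l_c = 75 − 30 = 45 mm → 1.2 × 45 × 16 × 400 / 1000 = 345.6 → r_n = 345.6 kN.
R_n = 1 × 384 + 3 × 345.6 = 1421 kN.
Design strength φR_n = 0.75 × 1421 = 1070 kN.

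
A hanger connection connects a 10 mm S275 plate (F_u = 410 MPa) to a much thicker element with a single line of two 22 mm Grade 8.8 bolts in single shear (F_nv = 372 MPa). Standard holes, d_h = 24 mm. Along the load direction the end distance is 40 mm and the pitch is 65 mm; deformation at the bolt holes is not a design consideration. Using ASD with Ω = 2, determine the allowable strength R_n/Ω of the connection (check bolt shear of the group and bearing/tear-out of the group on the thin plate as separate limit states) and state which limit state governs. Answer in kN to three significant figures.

Bolt shear: A_b = π·22²/4 = 380.1 mm²; R_n = 372 × 380.1 × 2 × 1 / 1000 = 282.8 kN → 282.8 / 2 = 141 kN.
Bearing (1.5 l_c t F_u ≤ 3.0 d t F_u): upper limit = 3.0·22·10·410 / 1000 = 270.6 kN.
  Edge l_c = 40 − 24/2 = 28 → r_n = 172.2 kN; interior l_c = 65 − 24 = 41 → r_n = 252.2 kN.
  R_n,bearing = 1·172.2 + 1·252.2 = 424.4 kN → 424.4 / 2 = 212 kN.
Bolt shear governs: 141 kN.

141 kN (bolt shear governs)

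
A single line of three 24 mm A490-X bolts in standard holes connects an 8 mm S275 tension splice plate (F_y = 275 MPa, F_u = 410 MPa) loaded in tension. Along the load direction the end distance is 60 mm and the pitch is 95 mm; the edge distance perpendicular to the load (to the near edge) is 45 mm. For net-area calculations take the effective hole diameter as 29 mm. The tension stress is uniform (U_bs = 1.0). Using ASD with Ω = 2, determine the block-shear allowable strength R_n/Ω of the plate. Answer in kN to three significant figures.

Shear plane L_v = 60 + 2·95 = 250 mm; A_gv = 250 × 8 = 2000 mm².
A_nv = (250 − 2.5·29) × 8 = 1420 mm².
A_nt = (45 − 0.5·29) × 8 = 244 mm².
0.6 F_u A_nv = 349.3 kN; 0.6 F_y A_gv = 330 kN → shear yielding governs the shear term.
R_n = 330 + 1.0 × 410 × 244 / 1000 = 430 kN.
Allowable strength R_n/Ω = 430 / 2 = 215 kN.

215 kN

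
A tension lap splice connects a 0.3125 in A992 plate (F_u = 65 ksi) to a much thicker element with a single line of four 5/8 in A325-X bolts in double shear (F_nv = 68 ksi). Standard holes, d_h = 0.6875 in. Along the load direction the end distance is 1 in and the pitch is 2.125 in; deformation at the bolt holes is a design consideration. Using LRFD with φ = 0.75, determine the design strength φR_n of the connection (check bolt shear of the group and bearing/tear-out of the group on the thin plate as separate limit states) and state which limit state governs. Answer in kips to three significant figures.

80.6 kips (bearing governs)

Bolt shear: A_b = π·0.625²/4 = 0.3068 in²; R_n = 68 × 0.3068 × 4 × 2 = 166.9 kips → 0.75 × 166.9 = 125 kips.
Bearing (1.2 l_c t F_u ≤ 2.4 d t F_u): upper limit = 2.4·0.625·0.3125·65 = 30.47 kips.
  Edge l_c = 1 − 0.6875/2 = 0.6562 → r_n = 16 kips; interior l_c = 2.125 − 0.6875 = 1.438 → r_n = 30.47 kips.
  R_n,bearing = 1·16 + 3·30.47 = 107.4 kips → 0.75 × 107.4 = 80.6 kips.
Bearing governs: 80.6 kips.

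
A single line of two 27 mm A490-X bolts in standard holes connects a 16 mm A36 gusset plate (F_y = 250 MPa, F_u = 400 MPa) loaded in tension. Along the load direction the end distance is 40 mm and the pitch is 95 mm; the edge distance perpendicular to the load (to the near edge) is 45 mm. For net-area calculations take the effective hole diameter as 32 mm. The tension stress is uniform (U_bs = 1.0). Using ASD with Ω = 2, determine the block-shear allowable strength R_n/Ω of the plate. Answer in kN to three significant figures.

Shear plane L_v = 40 + 1·95 = 135 mm; A_gv = 135 × 16 = 2160 mm².
A_nv = (135 − 1.5·32) × 16 = 1392 mm².
A_nt = (45 − 0.5·32) × 16 = 464 mm².
0.6 F_u A_nv = 334.1 kN; 0.6 F_y A_gv = 324 kN → shear yielding governs the shear term.
R_n = 324 + 1.0 × 400 × 464 / 1000 = 509.6 kN.
Allowable strength R_n/Ω = 509.6 / 2 = 255 kN.

255 kN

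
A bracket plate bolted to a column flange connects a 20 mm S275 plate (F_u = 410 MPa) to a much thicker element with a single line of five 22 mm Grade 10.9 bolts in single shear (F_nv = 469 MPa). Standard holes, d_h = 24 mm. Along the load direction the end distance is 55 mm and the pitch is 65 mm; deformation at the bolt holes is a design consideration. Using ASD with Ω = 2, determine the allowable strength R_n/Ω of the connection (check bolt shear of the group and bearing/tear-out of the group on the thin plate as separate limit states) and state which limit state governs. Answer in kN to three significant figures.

446 kN (bolt shear governs)

Bolt shear: A_b = π·22²/4 = 380.1 mm²; R_n = 469 × 380.1 × 5 × 1 / 1000 = 891.4 kN → 891.4 / 2 = 446 kN.
Bearing (1.2 l_c t F_u ≤ 2.4 d t F_u): upper limit = 2.4·22·20·410 / 1000 = 433 kN.
  Edge l_c = 55 − 24/2 = 43 → r_n = 423.1 kN; interior l_c = 65 − 24 = 41 → r_n = 403.4 kN.
  R_n,bearing = 1·423.1 + 4·403.4 = 2037 kN → 2037 / 2 = 1020 kN.
Bolt shear governs: 446 kN.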